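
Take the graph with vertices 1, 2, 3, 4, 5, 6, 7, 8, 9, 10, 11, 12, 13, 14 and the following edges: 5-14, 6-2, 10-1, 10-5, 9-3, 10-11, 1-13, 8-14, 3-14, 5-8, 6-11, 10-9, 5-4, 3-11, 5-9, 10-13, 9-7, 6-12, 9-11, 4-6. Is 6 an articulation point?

Yes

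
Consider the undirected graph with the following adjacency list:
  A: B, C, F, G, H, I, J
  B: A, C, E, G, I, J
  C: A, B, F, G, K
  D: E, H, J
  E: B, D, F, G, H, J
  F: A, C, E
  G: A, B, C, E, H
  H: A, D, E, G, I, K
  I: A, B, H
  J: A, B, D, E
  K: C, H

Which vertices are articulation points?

none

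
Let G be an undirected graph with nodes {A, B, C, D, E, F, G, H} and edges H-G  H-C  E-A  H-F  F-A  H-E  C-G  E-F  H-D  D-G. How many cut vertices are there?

Removing H increases the component count from 2 to 3, so H is a cut vertex.
By contrast removing A leaves 2 components; it is not a cut vertex. No other vertex is a cut vertex either.

1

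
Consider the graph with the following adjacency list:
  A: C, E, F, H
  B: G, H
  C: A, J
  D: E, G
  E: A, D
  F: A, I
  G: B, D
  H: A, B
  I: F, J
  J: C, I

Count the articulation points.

Removing A increases the component count from 1 to 2, so A is a cut vertex.
By contrast removing G leaves 1 component; it is not a cut vertex. No other vertex is a cut vertex either.

1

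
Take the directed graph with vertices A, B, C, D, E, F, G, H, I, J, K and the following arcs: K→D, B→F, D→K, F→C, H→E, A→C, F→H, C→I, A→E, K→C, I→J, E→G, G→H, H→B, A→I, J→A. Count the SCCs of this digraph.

{A, B, C, E, F, G, H, I, J} are all mutually reachable — one SCC of size 9.
{D, K} are all mutually reachable — one SCC of size 2.
That gives 2 strongly connected components.

2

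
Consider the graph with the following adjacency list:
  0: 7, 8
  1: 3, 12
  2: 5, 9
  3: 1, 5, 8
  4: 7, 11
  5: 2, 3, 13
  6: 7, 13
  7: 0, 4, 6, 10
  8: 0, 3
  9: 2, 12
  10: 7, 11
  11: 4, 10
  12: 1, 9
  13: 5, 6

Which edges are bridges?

The edges on the cycle 7-10-11-4-7 are not bridges since each lies on that cycle.
Every edge lies on some cycle, so there are no bridges.

none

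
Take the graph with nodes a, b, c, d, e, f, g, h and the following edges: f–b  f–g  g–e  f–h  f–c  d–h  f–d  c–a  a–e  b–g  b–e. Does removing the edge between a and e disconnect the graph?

No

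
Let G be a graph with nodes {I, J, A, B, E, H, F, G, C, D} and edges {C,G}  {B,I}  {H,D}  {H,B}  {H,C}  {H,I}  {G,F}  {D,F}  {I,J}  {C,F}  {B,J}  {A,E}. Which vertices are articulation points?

Removing H increases the component count from 2 to 3, so H is a cut vertex.
By contrast removing E leaves 2 components; it is not a cut vertex. No other vertex is a cut vertex either.

H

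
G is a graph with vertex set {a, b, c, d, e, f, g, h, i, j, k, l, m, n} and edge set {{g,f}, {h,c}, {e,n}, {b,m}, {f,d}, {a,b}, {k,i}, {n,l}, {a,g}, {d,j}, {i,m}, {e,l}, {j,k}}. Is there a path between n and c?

No

The component containing n is {e, l, n}, and c is not in it.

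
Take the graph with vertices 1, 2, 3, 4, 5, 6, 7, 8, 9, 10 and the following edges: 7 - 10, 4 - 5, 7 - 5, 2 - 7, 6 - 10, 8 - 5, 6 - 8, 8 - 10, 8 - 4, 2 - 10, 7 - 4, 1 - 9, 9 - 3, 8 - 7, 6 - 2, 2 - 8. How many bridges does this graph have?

2

The edges on the cycle 6-2-8-6 are not bridges since each lies on that cycle.
But removing 9 - 3 disconnects 9 from 3; removing 9 - 1 disconnects 9 from 1 — these are bridges.
That makes 2 bridges.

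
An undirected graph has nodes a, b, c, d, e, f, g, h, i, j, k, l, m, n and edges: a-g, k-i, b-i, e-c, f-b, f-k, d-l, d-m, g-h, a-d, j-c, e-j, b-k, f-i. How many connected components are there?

n is isolated — a component by itself.
Starting from c we can reach c, e, j. That is one component of size 3.
Starting from b we can reach b, f, i, k. That is one component of size 4.
Starting from a we can reach a, d, g, h, l, m. That is one component of size 6.
Total: 4 components.

4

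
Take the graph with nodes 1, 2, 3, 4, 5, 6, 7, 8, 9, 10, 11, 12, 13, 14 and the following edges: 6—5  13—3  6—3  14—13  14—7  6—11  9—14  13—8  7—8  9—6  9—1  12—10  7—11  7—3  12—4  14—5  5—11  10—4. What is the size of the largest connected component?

2 is isolated — a component by itself.
Starting from 4 we can reach 4, 10, 12. That is one component of size 3.
Starting from 1 we can reach 1, 3, 5, 6, 7, 8, 9, 11, 13, 14. That is one component of size 10.
The largest has 10 vertices.

10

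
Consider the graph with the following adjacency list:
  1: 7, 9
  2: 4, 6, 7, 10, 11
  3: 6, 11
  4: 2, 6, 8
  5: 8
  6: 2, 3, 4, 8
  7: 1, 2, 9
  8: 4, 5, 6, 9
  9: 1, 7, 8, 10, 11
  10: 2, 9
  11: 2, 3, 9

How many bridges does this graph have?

The edges on the cycle 9-11-2-10-9 are not bridges since each lies on that cycle.
But removing 5-8 disconnects 5 from 8 — this is a bridge.

1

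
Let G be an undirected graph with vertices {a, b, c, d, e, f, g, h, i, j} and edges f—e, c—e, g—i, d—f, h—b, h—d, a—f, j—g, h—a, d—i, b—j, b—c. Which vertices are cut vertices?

Removing a, for instance, still leaves 1 component. No single vertex removal increases the component count — the graph has no articulation points.

none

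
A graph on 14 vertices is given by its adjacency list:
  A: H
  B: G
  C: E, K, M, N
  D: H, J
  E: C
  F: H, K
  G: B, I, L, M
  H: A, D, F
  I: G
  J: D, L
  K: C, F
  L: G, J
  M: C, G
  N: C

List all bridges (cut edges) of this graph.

The edges on the cycle K-C-M-G-L-J-D-H-F-K are not bridges since each lies on that cycle.
But removing G-I disconnects G from I; removing A-H disconnects A from H; removing C-E disconnects C from E; removing B-G disconnects B from G — these are bridges.
In total 5 edges are bridges.

A-H, B-G, C-E, C-N, G-I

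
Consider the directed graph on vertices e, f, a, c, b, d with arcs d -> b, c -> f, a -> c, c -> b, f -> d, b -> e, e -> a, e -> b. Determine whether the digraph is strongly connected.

From f we can reach every vertex (a, b, c, d, e, f), and every vertex can reach f (a, b, c, d, e, f). So the whole graph is one strongly connected component.

Yes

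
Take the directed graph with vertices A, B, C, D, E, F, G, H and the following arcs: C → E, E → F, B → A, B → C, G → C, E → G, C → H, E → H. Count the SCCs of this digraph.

6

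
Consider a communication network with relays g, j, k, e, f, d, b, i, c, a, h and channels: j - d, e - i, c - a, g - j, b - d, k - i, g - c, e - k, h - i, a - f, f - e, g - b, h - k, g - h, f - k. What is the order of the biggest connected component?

Starting from a we can reach a, b, c, d, e, f, g, h, i, j, k. That is one component of size 11.
The largest has 11 vertices.

11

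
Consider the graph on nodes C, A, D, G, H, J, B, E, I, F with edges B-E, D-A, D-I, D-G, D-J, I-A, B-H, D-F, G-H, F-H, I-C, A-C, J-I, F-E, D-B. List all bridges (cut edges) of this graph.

none

The edges on the cycle I-A-C-I are not bridges since each lies on that cycle.
Every edge lies on some cycle, so there are no bridges.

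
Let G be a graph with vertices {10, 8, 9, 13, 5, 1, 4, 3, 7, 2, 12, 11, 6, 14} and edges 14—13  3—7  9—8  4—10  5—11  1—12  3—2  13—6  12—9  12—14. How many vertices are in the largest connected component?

7

Starting from 5 we can reach 5, 11. That is one component of size 2.
Starting from 4 we can reach 4, 10. That is one component of size 2.
Starting from 2 we can reach 2, 3, 7. That is one component of size 3.
Starting from 1 we can reach 1, 6, 8, 9, 12, 13, 14. That is one component of size 7.
The largest has 7 vertices.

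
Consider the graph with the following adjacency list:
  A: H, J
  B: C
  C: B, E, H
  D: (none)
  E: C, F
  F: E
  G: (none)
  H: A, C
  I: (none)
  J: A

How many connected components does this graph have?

4

G is isolated — a component by itself.
D is isolated — a component by itself.
I is isolated — a component by itself.
Starting from A we can reach A, B, C, E, F, H, J. That is one component of size 7.
Total: 4 components.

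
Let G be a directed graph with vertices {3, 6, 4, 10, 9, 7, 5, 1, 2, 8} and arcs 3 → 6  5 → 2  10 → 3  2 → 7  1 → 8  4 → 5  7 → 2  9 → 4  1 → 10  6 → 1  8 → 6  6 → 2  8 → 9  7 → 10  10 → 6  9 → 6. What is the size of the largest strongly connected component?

10

{1, 2, 3, 4, 5, 6, 7, 8, 9, 10} are all mutually reachable — one SCC of size 10.
The largest has 10 vertices.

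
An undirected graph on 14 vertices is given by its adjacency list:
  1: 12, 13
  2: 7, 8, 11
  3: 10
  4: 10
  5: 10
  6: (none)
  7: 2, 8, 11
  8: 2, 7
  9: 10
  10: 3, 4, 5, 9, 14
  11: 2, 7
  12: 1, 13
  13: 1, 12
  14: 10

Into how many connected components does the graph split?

4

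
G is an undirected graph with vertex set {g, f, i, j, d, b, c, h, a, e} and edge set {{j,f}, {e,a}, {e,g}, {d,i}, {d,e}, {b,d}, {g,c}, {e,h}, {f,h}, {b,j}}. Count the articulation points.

3

Removing d increases the component count from 1 to 2, so d is a cut vertex.
Removing e increases the component count from 1 to 3, so e is a cut vertex.
Removing g increases the component count from 1 to 2, so g is a cut vertex.
By contrast removing h leaves 1 component; it is not a cut vertex. No other vertex is a cut vertex either.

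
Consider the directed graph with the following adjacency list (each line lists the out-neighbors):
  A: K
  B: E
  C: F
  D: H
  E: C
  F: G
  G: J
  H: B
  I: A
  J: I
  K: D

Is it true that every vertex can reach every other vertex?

Yes

From H we can reach every vertex (A, B, C, D, E, F, G, H, I, J, K), and every vertex can reach H (A, B, C, D, E, F, G, H, I, J, K). So the whole graph is one strongly connected component.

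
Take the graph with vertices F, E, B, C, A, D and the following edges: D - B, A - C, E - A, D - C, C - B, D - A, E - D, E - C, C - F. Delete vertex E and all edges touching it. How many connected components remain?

With E gone, the remaining components are: {A, B, C, D, F}.
That is 1 component.

1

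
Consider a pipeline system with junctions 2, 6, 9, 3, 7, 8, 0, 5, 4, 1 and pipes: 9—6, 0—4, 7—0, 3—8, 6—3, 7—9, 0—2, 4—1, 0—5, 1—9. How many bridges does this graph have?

5

The edges on the cycle 7-0-4-1-9-7 are not bridges since each lies on that cycle.
But removing 0—2 disconnects 0 from 2; removing 9—6 disconnects 9 from 6; removing 3—8 disconnects 3 from 8; removing 6—3 disconnects 6 from 3 — these are bridges.
In total 5 edges are bridges.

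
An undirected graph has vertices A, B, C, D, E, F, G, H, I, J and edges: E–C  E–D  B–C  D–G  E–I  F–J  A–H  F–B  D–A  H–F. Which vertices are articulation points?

Removing D increases the component count from 1 to 2, so D is a cut vertex.
Removing E increases the component count from 1 to 2, so E is a cut vertex.
Removing F increases the component count from 1 to 2, so F is a cut vertex.
By contrast removing J leaves 1 component; it is not a cut vertex. No other vertex is a cut vertex either.

D, E, F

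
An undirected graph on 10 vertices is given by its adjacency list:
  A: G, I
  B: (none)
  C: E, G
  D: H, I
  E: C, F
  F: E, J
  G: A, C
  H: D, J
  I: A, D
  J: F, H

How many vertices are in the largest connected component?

B is isolated — a component by itself.
Starting from A we can reach A, C, D, E, F, G, H, I, J. That is one component of size 9.
The largest has 9 vertices.

9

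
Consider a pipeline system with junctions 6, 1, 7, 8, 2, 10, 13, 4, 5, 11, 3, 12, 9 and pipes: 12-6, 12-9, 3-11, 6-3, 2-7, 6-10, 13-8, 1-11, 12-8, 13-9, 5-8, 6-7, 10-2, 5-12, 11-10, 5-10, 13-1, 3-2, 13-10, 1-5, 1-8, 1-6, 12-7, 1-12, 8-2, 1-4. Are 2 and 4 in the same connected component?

Yes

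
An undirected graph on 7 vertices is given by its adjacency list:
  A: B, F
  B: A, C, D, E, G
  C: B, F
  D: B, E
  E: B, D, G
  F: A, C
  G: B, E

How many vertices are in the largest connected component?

Starting from A we can reach A, B, C, D, E, F, G. That is one component of size 7.
The largest has 7 vertices.

7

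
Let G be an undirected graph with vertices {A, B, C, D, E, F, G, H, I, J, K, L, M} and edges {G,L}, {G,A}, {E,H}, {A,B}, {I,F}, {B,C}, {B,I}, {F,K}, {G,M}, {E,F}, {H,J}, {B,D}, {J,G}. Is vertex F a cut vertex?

Deleting F raises the number of components from 1 to 2, so F is a cut vertex.

Yes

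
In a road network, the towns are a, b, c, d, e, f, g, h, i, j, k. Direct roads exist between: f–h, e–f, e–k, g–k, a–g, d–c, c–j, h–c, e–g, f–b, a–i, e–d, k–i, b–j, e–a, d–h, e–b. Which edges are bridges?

The edges on the cycle e-f-h-d-e are not bridges since each lies on that cycle.
Every edge lies on some cycle, so there are no bridges.

none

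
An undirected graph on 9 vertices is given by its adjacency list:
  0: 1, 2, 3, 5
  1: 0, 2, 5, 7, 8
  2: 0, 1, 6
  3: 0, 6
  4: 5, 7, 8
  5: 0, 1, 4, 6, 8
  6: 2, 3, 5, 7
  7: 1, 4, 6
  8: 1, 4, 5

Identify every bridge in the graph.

none

The edges on the cycle 7-4-5-8-1-7 are not bridges since each lies on that cycle.
Every edge lies on some cycle, so there are no bridges.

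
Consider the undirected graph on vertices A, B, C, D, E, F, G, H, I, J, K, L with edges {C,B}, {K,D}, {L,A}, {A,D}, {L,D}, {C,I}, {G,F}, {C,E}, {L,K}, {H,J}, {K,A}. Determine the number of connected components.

Starting from H we can reach H, J. That is one component of size 2.
Starting from F we can reach F, G. That is one component of size 2.
Starting from A we can reach A, D, K, L. That is one component of size 4.
Starting from B we can reach B, C, E, I. That is one component of size 4.
Total: 4 components.

4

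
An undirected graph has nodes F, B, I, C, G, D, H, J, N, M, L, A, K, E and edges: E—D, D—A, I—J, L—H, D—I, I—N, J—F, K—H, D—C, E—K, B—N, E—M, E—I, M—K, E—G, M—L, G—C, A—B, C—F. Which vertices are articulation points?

Removing E increases the component count from 1 to 2, so E is a cut vertex.
By contrast removing L leaves 1 component; it is not a cut vertex. No other vertex is a cut vertex either.

E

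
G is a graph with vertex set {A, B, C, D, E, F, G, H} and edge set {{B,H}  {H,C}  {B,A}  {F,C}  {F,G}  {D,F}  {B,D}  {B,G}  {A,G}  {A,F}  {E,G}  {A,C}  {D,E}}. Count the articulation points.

0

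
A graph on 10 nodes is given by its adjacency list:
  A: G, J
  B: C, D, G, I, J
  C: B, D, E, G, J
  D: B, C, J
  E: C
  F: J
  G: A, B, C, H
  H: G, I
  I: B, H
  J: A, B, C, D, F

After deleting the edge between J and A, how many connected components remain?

1

J and A are still connected via J-B-G-A, so the component count stays at 1.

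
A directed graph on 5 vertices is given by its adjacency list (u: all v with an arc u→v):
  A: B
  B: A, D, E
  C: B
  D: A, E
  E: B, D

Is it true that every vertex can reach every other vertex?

No

There is no directed path from E to C, so the graph is not strongly connected.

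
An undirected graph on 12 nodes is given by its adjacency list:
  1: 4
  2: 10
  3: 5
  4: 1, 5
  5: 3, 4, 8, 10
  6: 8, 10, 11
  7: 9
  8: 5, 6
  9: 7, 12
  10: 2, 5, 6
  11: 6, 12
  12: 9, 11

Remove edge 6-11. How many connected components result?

Before removal there is 1 component.
6-11 is a bridge — removing it separates 6's side from 11's side.
After removal: 2 components.

2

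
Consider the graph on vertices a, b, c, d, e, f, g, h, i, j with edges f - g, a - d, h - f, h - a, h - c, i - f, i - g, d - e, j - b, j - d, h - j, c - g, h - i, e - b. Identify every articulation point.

Removing h increases the component count from 1 to 2, so h is a cut vertex.
By contrast removing g leaves 1 component; it is not a cut vertex. No other vertex is a cut vertex either.

h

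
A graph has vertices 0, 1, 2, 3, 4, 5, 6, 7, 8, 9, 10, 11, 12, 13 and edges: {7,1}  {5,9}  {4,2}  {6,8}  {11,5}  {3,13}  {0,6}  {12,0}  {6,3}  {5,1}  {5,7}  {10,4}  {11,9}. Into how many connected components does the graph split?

3

Starting from 2 we can reach 2, 4, 10. That is one component of size 3.
Starting from 1 we can reach 1, 5, 7, 9, 11. That is one component of size 5.
Starting from 0 we can reach 0, 3, 6, 8, 12, 13. That is one component of size 6.
Total: 3 components.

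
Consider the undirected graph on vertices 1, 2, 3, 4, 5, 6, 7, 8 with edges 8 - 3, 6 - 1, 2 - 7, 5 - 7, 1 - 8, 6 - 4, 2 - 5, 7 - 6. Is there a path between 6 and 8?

From 6 we can reach 1, 2, 3, 4, 5, 6, 7, 8, which includes 8.

Yes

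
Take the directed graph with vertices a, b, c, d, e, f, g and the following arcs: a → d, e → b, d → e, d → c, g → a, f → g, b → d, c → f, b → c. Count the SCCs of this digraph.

1

{a, b, c, d, e, f, g} are all mutually reachable — one SCC of size 7.
That gives 1 strongly connected component.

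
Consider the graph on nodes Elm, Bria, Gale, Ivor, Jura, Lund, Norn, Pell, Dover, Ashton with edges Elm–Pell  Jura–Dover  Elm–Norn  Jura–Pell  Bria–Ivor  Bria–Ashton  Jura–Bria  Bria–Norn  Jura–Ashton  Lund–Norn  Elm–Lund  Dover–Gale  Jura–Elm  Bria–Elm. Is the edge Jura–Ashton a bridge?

After removing Jura–Ashton, the path Jura-Bria-Ashton still connects them, so the edge is not a bridge.

No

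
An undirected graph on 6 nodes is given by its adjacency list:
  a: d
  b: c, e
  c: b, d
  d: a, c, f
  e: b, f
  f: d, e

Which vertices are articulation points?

d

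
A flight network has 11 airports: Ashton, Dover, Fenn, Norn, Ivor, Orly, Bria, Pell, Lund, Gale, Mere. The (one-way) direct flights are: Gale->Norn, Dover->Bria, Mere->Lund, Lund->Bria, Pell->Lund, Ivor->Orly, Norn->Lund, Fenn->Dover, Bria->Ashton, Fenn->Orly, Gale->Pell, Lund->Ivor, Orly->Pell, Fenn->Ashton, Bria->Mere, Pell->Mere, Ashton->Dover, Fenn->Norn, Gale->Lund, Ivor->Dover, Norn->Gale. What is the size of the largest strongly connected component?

8

{Bria, Ivor, Lund, Mere, Orly, Pell, Dover, Ashton} are all mutually reachable — one SCC of size 8.
{Gale, Norn} are all mutually reachable — one SCC of size 2.
{Fenn} is an SCC by itself.
The largest has 8 vertices.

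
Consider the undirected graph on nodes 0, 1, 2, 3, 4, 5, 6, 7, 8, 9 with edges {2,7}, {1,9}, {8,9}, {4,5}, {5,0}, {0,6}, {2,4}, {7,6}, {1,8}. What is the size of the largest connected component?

6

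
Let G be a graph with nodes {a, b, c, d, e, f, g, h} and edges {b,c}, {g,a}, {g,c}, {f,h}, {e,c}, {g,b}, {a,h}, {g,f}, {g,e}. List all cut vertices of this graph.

g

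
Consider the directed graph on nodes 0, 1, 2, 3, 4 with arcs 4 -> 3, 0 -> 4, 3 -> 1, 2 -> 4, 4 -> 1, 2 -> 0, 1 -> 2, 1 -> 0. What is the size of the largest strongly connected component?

5

{0, 1, 2, 3, 4} are all mutually reachable — one SCC of size 5.
The largest has 5 vertices.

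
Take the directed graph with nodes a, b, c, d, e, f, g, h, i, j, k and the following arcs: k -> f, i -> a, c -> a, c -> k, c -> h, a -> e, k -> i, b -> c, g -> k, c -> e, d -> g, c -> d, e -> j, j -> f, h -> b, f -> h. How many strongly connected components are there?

{a, b, c, d, e, f, g, h, i, j, k} are all mutually reachable — one SCC of size 11.
That gives 1 strongly connected component.

1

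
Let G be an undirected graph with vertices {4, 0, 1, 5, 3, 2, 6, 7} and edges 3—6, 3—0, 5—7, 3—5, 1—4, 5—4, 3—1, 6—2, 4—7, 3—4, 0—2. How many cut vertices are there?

Removing 3 increases the component count from 1 to 2, so 3 is a cut vertex.
By contrast removing 7 leaves 1 component; it is not a cut vertex. No other vertex is a cut vertex either.

1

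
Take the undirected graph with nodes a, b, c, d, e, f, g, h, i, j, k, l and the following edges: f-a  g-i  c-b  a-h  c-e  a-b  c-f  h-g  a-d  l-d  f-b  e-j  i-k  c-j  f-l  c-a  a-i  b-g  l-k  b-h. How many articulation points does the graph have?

1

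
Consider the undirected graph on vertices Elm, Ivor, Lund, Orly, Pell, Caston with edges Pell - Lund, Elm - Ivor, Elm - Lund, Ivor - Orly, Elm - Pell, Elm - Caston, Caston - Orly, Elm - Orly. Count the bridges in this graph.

0

The edges on the cycle Elm-Pell-Lund-Elm are not bridges since each lies on that cycle.
Every edge lies on some cycle, so there are no bridges.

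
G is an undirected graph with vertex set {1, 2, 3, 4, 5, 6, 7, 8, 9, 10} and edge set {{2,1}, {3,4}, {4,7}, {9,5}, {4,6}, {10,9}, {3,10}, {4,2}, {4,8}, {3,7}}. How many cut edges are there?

The edges on the cycle 3-4-7-3 are not bridges since each lies on that cycle.
But removing 4–2 disconnects 4 from 2; removing 4–8 disconnects 4 from 8; removing 3–10 disconnects 3 from 10; removing 10–9 disconnects 10 from 9 — these are bridges.
In total 7 edges are bridges.

7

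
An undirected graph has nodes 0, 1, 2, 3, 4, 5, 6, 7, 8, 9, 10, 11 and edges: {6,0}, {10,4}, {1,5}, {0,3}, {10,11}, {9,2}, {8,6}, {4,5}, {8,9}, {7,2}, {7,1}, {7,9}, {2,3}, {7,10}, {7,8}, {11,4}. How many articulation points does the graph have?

1

Removing 7 increases the component count from 1 to 2, so 7 is a cut vertex.
By contrast removing 4 leaves 1 component; it is not a cut vertex. No other vertex is a cut vertex either.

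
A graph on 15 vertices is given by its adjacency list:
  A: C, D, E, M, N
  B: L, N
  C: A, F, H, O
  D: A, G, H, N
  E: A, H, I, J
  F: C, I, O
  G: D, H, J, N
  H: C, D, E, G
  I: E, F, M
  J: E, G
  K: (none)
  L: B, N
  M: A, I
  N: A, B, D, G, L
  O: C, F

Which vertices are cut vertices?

N

Removing N increases the component count from 2 to 3, so N is a cut vertex.
By contrast removing L leaves 2 components; it is not a cut vertex. No other vertex is a cut vertex either.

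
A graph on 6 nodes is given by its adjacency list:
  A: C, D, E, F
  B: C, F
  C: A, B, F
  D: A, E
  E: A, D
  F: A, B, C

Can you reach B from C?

Yes

From C we can reach A, B, C, D, E, F, which includes B.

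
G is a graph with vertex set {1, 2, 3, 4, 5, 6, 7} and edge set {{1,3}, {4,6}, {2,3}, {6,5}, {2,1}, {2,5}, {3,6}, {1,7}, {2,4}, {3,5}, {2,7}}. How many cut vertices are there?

0

Removing 3, for instance, still leaves 1 component. No single vertex removal increases the component count — the graph has no articulation points.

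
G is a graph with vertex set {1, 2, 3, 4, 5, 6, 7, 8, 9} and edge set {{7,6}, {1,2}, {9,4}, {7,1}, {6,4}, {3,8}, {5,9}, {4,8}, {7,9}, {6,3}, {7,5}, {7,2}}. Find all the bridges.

The edges on the cycle 7-1-2-7 are not bridges since each lies on that cycle.
Every edge lies on some cycle, so there are no bridges.

none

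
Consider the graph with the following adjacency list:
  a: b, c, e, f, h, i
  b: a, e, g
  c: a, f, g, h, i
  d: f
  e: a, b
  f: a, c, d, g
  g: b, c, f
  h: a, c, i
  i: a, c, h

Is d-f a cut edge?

Yes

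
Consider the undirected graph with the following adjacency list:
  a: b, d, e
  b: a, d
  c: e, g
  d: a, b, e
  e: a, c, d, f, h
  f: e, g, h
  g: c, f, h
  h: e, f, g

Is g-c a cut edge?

After removing g-c, the path g-f-e-c still connects them, so the edge is not a bridge.

No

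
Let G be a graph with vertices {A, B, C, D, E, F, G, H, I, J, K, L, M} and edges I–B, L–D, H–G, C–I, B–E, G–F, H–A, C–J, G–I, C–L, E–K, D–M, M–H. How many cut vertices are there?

6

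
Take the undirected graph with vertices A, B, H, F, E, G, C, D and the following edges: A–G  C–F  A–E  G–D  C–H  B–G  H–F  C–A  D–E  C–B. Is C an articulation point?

Deleting C raises the number of components from 1 to 2, so C is a cut vertex.

Yes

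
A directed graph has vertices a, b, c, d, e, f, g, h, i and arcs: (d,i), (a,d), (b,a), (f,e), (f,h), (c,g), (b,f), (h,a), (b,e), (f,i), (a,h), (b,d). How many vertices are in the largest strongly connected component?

2

{a, h} are all mutually reachable — one SCC of size 2.
{d} is an SCC by itself.
{b} is an SCC by itself.
{g} is an SCC by itself.
{e} is an SCC by itself.
(and 3 more singleton SCCs)
The largest has 2 vertices.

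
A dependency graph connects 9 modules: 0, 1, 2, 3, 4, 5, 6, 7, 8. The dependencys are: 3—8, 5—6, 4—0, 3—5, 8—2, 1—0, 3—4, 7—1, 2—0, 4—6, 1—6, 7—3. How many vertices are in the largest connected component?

9

Starting from 0 we can reach 0, 1, 2, 3, 4, 5, 6, 7, 8. That is one component of size 9.
The largest has 9 vertices.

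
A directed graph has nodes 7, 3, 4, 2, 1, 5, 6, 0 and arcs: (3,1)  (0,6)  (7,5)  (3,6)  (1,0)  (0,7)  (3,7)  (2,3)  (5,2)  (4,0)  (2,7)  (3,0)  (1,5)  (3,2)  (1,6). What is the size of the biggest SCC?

6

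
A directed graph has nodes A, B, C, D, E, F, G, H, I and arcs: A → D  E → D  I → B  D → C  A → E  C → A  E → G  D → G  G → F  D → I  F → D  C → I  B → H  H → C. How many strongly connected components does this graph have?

{A, B, C, D, E, F, G, H, I} are all mutually reachable — one SCC of size 9.
That gives 1 strongly connected component.

1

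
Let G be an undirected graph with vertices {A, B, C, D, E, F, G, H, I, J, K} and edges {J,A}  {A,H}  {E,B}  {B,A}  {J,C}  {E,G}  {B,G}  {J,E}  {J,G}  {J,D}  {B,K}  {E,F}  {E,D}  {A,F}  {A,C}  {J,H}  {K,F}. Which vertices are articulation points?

Removing F, for instance, still leaves 2 components. No single vertex removal increases the component count — the graph has no articulation points.

none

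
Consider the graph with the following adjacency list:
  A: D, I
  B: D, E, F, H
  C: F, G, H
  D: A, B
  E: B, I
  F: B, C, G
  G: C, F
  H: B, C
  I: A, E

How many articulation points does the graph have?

Removing B increases the component count from 1 to 2, so B is a cut vertex.
By contrast removing F leaves 1 component; it is not a cut vertex. No other vertex is a cut vertex either.

1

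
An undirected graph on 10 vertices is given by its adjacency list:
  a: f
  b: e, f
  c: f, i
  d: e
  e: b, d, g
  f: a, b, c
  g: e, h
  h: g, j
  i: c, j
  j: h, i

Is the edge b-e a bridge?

After removing b-e, the path b-f-c-i-j-h-g-e still connects them, so the edge is not a bridge.

No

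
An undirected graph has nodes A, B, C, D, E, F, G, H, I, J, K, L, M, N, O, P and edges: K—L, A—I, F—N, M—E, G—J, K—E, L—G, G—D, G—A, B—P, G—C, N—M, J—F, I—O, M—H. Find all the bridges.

The edges on the cycle K-L-G-J-F-N-M-E-K are not bridges since each lies on that cycle.
But removing A—G disconnects A from G; removing H—M disconnects H from M; removing A—I disconnects A from I; removing G—D disconnects G from D — these are bridges.
In total 7 edges are bridges.

A-G, A-I, B-P, C-G, D-G, H-M, I-O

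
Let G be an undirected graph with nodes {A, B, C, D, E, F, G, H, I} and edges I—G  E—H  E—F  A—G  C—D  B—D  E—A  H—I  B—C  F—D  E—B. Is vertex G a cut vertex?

Deleting G leaves 1 component (was 1) (its neighbors A, I remain connected to each other), so G is not a cut vertex.

No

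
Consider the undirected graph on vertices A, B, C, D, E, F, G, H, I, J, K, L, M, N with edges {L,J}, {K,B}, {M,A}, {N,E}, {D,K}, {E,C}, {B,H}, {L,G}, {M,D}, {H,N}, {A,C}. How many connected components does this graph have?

4

I is isolated — a component by itself.
F is isolated — a component by itself.
Starting from G we can reach G, J, L. That is one component of size 3.
Starting from A we can reach A, B, C, D, E, H, K, M, N. That is one component of size 9.
Total: 4 components.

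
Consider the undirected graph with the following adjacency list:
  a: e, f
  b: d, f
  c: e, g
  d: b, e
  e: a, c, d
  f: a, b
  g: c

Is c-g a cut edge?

Yes

Removing c-g leaves no path between c and g: the component count goes from 1 to 2. So it is a bridge.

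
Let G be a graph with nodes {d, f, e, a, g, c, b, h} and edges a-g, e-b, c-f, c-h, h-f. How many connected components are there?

4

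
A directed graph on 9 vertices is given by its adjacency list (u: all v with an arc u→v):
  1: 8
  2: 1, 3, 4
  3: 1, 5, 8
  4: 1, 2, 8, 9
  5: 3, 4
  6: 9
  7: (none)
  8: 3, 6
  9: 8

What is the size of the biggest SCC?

8

{1, 2, 3, 4, 5, 6, 8, 9} are all mutually reachable — one SCC of size 8.
{7} is an SCC by itself.
The largest has 8 vertices.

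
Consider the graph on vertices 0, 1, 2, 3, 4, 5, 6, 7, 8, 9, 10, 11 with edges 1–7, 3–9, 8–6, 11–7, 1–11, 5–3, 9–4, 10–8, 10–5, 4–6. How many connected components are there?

2 is isolated — a component by itself.
0 is isolated — a component by itself.
Starting from 1 we can reach 1, 7, 11. That is one component of size 3.
Starting from 3 we can reach 3, 4, 5, 6, 8, 9, 10. That is one component of size 7.
Total: 4 components.

4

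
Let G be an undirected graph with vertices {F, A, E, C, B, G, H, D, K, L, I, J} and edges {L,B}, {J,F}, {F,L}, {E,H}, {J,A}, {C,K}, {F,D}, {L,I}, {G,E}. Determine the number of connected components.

Starting from C we can reach C, K. That is one component of size 2.
Starting from E we can reach E, G, H. That is one component of size 3.
Starting from A we can reach A, B, D, F, I, J, L. That is one component of size 7.
Total: 3 components.

3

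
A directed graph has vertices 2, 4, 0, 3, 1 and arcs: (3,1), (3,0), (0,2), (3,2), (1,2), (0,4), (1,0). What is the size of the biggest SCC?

{0} is an SCC by itself.
{1} is an SCC by itself.
{3} is an SCC by itself.
{2} is an SCC by itself.
{4} is an SCC by itself.
The largest has 1 vertex.

1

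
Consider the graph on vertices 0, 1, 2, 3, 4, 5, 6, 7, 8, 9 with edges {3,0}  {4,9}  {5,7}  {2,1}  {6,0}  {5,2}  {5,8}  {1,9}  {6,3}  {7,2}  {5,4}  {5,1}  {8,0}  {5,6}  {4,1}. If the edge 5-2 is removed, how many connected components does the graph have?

5 and 2 are still connected via 5-7-2, so the component count stays at 1.

1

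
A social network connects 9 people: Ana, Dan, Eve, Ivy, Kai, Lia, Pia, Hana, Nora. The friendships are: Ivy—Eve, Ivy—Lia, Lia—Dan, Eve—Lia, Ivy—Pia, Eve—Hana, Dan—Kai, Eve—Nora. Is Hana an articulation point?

Deleting Hana leaves 2 components (was 2), so Hana is not a cut vertex.

No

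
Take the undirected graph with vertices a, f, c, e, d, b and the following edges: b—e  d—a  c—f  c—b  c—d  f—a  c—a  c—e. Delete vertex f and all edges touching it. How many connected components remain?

1

With f gone, the remaining components are: {a, b, c, d, e}.
That is 1 component.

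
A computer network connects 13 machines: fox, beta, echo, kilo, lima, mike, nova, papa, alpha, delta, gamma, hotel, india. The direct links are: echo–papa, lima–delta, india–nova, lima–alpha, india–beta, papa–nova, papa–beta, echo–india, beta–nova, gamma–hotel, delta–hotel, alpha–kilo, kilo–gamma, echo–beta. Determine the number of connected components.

fox is isolated — a component by itself.
mike is isolated — a component by itself.
Starting from beta we can reach beta, echo, nova, papa, india. That is one component of size 5.
Starting from kilo we can reach kilo, lima, alpha, delta, gamma, hotel. That is one component of size 6.
Total: 4 components.

4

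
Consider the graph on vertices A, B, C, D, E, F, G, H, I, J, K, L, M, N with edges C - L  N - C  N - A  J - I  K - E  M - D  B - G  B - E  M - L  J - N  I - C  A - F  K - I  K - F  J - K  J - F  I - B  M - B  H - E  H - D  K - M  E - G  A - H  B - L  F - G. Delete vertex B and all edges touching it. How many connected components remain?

1

With B gone, the remaining components are: {A, C, D, E, F, G, H, I, J, K, L, M, N}.
That is 1 component.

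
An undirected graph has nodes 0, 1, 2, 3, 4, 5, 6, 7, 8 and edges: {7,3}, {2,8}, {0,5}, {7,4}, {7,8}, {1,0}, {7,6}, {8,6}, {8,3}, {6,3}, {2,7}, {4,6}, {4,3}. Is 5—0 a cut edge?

Yes

Removing 5—0 leaves no path between 5 and 0: the component count goes from 2 to 3. So it is a bridge.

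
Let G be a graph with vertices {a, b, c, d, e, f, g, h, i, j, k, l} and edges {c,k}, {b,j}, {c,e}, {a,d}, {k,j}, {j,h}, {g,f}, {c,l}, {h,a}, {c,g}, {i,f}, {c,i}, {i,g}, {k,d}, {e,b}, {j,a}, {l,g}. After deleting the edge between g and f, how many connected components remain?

g and f are still connected via g-i-f, so the component count stays at 1.

1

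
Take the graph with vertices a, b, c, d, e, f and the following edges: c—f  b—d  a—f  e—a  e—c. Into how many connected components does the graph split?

2

Starting from b we can reach b, d. That is one component of size 2.
Starting from a we can reach a, c, e, f. That is one component of size 4.
Total: 2 components.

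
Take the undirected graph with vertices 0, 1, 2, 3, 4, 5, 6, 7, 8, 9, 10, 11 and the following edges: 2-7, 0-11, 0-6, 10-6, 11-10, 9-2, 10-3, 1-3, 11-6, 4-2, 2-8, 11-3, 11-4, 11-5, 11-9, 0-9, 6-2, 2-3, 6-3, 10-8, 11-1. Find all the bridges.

11-5, 2-7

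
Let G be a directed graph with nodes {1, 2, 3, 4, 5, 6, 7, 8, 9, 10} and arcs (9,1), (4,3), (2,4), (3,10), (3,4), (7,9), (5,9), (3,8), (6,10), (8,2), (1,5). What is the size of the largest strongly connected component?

{2, 3, 4, 8} are all mutually reachable — one SCC of size 4.
{1, 5, 9} are all mutually reachable — one SCC of size 3.
{10} is an SCC by itself.
{6} is an SCC by itself.
{7} is an SCC by itself.
The largest has 4 vertices.

4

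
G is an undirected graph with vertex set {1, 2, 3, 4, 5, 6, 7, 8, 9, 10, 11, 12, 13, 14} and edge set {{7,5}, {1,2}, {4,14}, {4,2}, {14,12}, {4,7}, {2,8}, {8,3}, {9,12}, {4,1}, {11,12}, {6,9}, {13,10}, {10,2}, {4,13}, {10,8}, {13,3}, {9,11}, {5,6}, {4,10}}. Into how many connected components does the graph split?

Starting from 1 we can reach 1, 2, 3, 4, 5, 6, 7, 8, 9, 10, 11, 12, 13, 14. That is one component of size 14.
Total: 1 component.

1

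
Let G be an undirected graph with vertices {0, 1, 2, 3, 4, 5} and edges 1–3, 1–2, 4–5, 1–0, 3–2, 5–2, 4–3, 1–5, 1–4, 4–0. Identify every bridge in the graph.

The edges on the cycle 1-4-3-2-5-1 are not bridges since each lies on that cycle.
Every edge lies on some cycle, so there are no bridges.

none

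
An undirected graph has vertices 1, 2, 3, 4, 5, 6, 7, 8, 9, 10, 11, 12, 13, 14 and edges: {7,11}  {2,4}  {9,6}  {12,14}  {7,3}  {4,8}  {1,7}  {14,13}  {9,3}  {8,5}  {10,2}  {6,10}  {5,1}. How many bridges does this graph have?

3

The edges on the cycle 9-6-10-2-4-8-5-1-7-3-9 are not bridges since each lies on that cycle.
But removing 7—11 disconnects 7 from 11; removing 14—13 disconnects 14 from 13; removing 12—14 disconnects 12 from 14 — these are bridges.
That makes 3 bridges.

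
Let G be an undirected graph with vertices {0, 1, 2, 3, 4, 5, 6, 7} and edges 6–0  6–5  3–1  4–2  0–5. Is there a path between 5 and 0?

From 5 we can reach 0, 5, 6, which includes 0.

Yes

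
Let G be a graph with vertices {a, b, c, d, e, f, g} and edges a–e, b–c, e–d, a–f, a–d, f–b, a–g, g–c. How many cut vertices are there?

1

Removing a increases the component count from 1 to 2, so a is a cut vertex.
By contrast removing b leaves 1 component; it is not a cut vertex. No other vertex is a cut vertex either.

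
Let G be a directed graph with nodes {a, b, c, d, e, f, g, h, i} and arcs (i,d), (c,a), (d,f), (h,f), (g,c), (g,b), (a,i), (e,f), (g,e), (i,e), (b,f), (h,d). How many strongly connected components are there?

9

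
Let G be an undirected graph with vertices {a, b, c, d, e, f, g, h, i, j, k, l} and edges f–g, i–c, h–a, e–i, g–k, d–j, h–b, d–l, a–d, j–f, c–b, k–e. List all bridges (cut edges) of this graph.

The edges on the cycle h-a-d-j-f-g-k-e-i-c-b-h are not bridges since each lies on that cycle.
But removing d–l disconnects d from l — this is a bridge.

d-l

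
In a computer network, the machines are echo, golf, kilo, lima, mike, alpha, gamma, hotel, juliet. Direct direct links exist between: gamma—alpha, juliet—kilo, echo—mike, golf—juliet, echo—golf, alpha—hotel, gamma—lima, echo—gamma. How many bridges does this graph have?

8

removing echo—mike disconnects echo from mike; removing golf—juliet disconnects golf from juliet; removing echo—golf disconnects echo from golf; removing gamma—alpha disconnects gamma from alpha — these are bridges.
In total 8 edges are bridges.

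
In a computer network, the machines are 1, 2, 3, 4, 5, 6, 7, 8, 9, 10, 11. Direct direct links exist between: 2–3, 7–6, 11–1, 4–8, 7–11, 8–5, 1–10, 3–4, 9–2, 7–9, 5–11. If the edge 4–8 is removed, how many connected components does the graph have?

1

4 and 8 are still connected via 4-3-2-9-7-11-5-8, so the component count stays at 1.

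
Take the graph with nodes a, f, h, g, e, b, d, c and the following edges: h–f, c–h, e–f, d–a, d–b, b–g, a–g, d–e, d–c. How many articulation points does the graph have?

Removing d increases the component count from 1 to 2, so d is a cut vertex.
By contrast removing h leaves 1 component; it is not a cut vertex. No other vertex is a cut vertex either.

1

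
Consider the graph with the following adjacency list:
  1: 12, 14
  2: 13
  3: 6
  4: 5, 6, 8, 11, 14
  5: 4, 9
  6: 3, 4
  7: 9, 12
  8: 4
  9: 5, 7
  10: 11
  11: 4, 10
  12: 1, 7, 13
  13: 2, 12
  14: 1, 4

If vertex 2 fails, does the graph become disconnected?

No

Deleting 2 leaves 1 component (was 1), so 2 is not a cut vertex.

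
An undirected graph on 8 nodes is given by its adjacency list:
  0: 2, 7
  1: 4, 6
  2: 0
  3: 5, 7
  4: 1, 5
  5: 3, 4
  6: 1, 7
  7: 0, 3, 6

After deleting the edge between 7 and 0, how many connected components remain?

2

Before removal there is 1 component.
7-0 is a bridge — removing it separates 7's side from 0's side.
After removal: 2 components.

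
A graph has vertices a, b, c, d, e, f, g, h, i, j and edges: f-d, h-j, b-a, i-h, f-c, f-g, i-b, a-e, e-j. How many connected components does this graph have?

Starting from c we can reach c, d, f, g. That is one component of size 4.
Starting from a we can reach a, b, e, h, i, j. That is one component of size 6.
Total: 2 components.

2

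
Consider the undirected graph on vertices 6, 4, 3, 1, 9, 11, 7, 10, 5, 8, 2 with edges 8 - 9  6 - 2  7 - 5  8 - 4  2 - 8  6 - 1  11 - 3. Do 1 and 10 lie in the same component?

The component containing 1 is {1, 2, 4, 6, 8, 9}, and 10 is not in it.

No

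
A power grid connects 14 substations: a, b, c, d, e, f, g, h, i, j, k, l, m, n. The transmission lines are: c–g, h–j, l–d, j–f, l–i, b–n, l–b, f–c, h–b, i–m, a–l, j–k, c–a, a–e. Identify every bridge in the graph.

The edges on the cycle h-j-f-c-a-l-b-h are not bridges since each lies on that cycle.
But removing j–k disconnects j from k; removing a–e disconnects a from e; removing g–c disconnects g from c; removing m–i disconnects m from i — these are bridges.
In total 7 edges are bridges.

a-e, b-n, c-g, d-l, i-l, i-m, j-k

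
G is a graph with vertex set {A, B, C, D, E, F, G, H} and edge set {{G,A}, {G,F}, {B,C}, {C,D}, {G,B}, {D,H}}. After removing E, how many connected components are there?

1

With E gone, the remaining components are: {A, B, C, D, F, G, H}.
That is 1 component.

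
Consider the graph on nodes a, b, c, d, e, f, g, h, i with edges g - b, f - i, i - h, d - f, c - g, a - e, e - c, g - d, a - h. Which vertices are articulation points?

Removing g increases the component count from 1 to 2, so g is a cut vertex.
By contrast removing d leaves 1 component; it is not a cut vertex. No other vertex is a cut vertex either.

g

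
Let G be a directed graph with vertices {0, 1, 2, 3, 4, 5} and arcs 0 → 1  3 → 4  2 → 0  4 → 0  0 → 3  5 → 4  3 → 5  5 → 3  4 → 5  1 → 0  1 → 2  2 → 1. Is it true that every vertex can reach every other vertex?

From 3 we can reach every vertex (0, 1, 2, 3, 4, 5), and every vertex can reach 3 (0, 1, 2, 3, 4, 5). So the whole graph is one strongly connected component.

Yes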